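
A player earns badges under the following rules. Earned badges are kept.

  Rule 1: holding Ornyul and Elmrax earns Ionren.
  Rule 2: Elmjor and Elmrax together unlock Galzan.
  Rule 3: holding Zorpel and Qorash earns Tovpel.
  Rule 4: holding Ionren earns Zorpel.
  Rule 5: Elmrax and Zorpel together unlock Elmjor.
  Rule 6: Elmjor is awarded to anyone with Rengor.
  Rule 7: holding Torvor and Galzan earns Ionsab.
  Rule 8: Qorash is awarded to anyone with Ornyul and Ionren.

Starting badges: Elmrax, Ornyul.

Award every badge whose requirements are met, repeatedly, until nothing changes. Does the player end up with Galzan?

Yes

With Ornyul and Elmrax, Ionren is earned (Rule 1).
With Ionren, Zorpel is earned (Rule 4).
With Elmrax and Zorpel, Elmjor is earned (Rule 5).
With Elmjor and Elmrax, Galzan is earned (Rule 2).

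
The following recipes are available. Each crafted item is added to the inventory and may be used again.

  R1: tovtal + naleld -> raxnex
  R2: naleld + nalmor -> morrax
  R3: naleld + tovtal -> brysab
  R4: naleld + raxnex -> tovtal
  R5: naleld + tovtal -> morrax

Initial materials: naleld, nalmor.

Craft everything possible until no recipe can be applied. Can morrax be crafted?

Using R2, naleld and nalmor make morrax.

Yes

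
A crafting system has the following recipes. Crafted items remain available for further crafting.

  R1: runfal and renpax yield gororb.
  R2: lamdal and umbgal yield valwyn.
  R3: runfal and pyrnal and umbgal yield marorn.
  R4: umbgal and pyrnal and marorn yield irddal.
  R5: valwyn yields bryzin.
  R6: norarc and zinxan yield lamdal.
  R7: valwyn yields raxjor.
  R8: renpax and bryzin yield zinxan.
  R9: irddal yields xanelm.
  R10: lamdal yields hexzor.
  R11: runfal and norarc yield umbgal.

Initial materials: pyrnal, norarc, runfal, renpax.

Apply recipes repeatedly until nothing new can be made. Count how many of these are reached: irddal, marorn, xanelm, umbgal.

Using R11, runfal and norarc make umbgal.
runfal and pyrnal and umbgal → marorn (R3).
umbgal and pyrnal and marorn → irddal (R4).
Using R9, irddal makes xanelm.
irddal: reached.
marorn: reached.
xanelm: reached.
umbgal: reached.
All 4 are reached.

4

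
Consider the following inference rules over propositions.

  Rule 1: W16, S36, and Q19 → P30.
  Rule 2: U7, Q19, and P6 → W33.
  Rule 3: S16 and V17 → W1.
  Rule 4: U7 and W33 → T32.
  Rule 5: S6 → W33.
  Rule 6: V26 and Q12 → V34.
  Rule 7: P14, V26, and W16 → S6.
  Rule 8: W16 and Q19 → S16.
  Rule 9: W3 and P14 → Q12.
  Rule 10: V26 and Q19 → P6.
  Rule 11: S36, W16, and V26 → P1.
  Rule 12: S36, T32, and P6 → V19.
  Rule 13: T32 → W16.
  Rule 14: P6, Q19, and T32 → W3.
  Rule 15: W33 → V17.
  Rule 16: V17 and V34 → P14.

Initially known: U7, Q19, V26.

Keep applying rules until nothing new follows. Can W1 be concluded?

Yes

From V26 and Q19, Rule 10 gives P6.
U7, Q19, and P6 hold, so W33 follows (Rule 2).
U7 and W33 hold, so T32 follows (Rule 4).
W33 holds, so V17 follows (Rule 15).
T32 holds, so W16 follows (Rule 13).
From W16 and Q19, Rule 8 gives S16.
From S16 and V17, Rule 3 gives W1.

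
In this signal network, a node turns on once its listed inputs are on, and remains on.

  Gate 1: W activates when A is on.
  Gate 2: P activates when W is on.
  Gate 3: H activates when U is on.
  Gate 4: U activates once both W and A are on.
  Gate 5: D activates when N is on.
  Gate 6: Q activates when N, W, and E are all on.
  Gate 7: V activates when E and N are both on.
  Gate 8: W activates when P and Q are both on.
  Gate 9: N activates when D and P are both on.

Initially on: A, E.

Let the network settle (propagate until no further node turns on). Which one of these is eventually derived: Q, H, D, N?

H

A is on, so W activates (Gate 1).
W and A are on, so U activates (Gate 4).
U is on, so H activates (Gate 3).
N would need D and P (Gate 9), but D never turns on. D would need N (Gate 5), but N never turns on. Q would need N, W, and E (Gate 6), but N never turns on.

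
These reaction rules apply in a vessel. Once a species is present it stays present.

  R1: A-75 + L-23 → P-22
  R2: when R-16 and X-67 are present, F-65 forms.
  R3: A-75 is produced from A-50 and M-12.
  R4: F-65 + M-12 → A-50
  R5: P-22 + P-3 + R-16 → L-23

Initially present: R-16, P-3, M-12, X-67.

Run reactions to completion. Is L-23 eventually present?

No

L-23 would need P-22, P-3, and R-16 (R5), but P-22 never forms.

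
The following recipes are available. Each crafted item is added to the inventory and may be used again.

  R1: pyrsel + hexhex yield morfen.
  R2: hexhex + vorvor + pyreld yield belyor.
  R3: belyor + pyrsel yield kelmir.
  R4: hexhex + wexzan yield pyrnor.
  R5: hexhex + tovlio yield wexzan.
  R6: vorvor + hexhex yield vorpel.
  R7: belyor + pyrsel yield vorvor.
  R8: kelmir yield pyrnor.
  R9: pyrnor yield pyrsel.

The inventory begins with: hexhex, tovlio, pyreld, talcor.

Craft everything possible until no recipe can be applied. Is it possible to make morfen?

Using R5, hexhex and tovlio make wexzan.
Using R4, hexhex and wexzan make pyrnor.
Using R9, pyrnor makes pyrsel.
Using R1, pyrsel and hexhex make morfen.

Yes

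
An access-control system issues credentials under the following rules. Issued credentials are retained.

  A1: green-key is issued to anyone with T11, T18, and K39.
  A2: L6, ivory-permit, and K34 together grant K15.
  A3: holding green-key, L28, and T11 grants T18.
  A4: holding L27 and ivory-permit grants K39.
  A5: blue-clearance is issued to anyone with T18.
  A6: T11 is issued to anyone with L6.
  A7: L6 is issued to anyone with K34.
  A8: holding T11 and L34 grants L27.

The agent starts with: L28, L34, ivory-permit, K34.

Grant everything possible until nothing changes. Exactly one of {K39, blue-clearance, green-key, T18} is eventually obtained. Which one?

Holding K34 grants L6 (A7).
Holding L6 grants T11 (A6).
Holding T11 and L34 grants L27 (A8).
Holding L27 and ivory-permit grants K39 (A4).
blue-clearance would need T18 (A5), but T18 is never granted. green-key would need T11, T18, and K39 (A1), but T18 is never granted. T18 would need green-key, L28, and T11 (A3), but green-key is never granted.

K39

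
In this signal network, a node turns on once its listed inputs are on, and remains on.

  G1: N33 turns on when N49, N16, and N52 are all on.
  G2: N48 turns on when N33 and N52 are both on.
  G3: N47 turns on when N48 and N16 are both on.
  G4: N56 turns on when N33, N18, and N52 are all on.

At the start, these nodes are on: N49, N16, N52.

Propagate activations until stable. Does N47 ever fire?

Yes

N49, N16, and N52 are on, so N33 turns on (G1).
G2: N33 and N52 on → N48 on.
G3: N48 and N16 on → N47 on.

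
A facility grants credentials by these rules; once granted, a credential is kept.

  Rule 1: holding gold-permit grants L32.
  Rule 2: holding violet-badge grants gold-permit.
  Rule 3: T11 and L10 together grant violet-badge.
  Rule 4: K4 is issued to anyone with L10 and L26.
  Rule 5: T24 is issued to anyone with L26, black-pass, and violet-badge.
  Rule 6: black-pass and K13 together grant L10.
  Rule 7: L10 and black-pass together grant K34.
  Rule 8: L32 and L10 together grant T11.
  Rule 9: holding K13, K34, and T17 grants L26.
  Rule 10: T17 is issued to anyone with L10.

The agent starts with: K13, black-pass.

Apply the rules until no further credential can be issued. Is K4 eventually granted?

Yes

Holding black-pass and K13 grants L10 (Rule 6).
Holding L10 and black-pass grants K34 (Rule 7).
Holding L10 grants T17 (Rule 10).
Holding K13, K34, and T17 grants L26 (Rule 9).
Holding L10 and L26 grants K4 (Rule 4).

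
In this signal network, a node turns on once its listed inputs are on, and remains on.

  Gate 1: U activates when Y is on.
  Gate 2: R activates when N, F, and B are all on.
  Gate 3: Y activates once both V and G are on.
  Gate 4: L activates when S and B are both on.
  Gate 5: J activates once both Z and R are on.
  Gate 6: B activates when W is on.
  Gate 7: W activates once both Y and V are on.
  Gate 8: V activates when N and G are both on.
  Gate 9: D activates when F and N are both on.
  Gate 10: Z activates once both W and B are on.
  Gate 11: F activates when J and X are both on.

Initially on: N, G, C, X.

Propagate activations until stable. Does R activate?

No

R would need N, F, and B (Gate 2), but F never turns on.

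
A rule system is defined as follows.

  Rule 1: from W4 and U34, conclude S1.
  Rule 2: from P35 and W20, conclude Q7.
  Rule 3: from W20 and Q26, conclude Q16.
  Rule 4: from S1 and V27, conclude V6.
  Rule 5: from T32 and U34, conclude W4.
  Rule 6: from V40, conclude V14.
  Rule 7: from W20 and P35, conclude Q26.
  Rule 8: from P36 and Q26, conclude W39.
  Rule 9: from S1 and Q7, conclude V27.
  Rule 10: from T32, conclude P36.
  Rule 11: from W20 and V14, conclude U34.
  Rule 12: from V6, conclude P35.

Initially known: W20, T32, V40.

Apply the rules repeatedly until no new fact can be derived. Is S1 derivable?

Yes

V40 holds, so V14 follows (Rule 6).
W20 and V14 hold, so U34 follows (Rule 11).
T32 and U34 hold, so W4 follows (Rule 5).
W4 and U34 hold, so S1 follows (Rule 1).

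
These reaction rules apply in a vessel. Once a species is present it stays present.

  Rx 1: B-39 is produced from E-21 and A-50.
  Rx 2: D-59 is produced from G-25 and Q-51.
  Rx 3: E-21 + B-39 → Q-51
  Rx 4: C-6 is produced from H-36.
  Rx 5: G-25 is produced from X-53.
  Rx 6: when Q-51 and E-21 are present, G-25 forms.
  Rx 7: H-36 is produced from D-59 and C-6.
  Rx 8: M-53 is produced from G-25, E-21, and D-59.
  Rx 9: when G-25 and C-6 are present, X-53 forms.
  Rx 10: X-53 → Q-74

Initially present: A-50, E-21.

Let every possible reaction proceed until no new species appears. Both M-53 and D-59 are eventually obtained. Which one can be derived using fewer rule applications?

D-59

D-59: E-21 and A-50 present → B-39 forms (Rx 1). E-21 and B-39 present → Q-51 forms (Rx 3). Q-51 and E-21 present → G-25 forms (Rx 6). G-25 and Q-51 present → D-59 forms (Rx 2). [4 rule applications]
M-53: E-21 and A-50 present → B-39 forms (Rx 1). E-21 and B-39 present → Q-51 forms (Rx 3). Q-51 and E-21 present → G-25 forms (Rx 6). G-25 and Q-51 present → D-59 forms (Rx 2). G-25, E-21, and D-59 present → M-53 forms (Rx 8). [5 rule applications]
D-59 needs fewer.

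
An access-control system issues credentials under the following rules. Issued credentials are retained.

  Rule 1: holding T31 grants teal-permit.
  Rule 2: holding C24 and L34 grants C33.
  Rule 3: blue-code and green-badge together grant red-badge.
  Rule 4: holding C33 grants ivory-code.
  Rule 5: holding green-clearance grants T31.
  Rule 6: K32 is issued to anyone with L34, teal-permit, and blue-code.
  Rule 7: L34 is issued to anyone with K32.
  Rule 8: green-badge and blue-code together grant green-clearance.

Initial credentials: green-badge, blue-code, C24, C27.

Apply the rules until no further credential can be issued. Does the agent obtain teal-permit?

Holding green-badge and blue-code grants green-clearance (Rule 8).
Holding green-clearance grants T31 (Rule 5).
Holding T31 grants teal-permit (Rule 1).

Yes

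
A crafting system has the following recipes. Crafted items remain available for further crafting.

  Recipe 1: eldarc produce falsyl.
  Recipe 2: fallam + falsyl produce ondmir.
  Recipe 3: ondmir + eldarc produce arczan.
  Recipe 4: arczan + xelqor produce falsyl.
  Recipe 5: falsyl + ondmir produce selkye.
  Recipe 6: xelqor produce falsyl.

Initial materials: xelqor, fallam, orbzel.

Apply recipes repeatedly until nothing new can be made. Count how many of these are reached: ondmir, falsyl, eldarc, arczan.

2

Using Recipe 6, xelqor makes falsyl.
Using Recipe 2, fallam and falsyl make ondmir.
ondmir: reached.
falsyl: reached.
No rule produces eldarc, and it is not given.
arczan would need ondmir and eldarc (Recipe 3), but eldarc is never obtained.
Reached: ondmir and falsyl — 2 of the 4.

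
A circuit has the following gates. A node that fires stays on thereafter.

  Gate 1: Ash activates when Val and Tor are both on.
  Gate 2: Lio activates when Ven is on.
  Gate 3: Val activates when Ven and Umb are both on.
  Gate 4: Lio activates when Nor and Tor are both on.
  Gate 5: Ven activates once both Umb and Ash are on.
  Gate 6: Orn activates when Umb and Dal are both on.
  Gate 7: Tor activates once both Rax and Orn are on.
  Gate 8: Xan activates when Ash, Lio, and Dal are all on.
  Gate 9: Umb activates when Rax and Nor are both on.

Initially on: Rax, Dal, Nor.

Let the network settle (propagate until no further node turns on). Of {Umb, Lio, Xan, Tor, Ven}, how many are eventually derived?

Gate 9: Rax and Nor on → Umb on.
Gate 6: Umb and Dal on → Orn on.
Gate 7: Rax and Orn on → Tor on.
Nor and Tor are on, so Lio activates (Gate 4).
Umb: reached.
Lio: reached.
Xan would need Ash, Lio, and Dal (Gate 8), but Ash never turns on.
Tor: reached.
Ven would need Umb and Ash (Gate 5), but Ash never turns on.
Reached: Umb, Lio, and Tor — 3 of the 5.

3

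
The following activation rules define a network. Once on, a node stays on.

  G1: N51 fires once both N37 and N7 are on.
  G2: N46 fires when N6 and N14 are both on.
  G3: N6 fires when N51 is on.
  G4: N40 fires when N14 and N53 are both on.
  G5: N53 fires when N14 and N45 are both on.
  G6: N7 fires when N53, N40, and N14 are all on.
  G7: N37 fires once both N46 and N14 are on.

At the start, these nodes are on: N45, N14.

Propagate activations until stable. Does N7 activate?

Yes

G5: N14 and N45 on → N53 on.
N14 and N53 are on, so N40 fires (G4).
G6: N53, N40, and N14 on → N7 on.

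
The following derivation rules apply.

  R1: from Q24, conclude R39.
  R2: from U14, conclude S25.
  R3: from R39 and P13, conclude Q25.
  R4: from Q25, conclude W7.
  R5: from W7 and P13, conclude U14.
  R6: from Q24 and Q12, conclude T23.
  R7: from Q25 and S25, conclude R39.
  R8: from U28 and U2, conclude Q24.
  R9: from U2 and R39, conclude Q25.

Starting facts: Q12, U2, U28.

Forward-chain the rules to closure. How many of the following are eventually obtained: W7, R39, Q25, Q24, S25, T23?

From U28 and U2, R8 gives Q24.
From Q24 and Q12, R6 gives T23.
From Q24, R1 gives R39.
U2 and R39 hold, so Q25 follows (R9).
From Q25, R4 gives W7.
W7: reached.
R39: reached.
Q25: reached.
Q24: reached.
S25 would need U14 (R2), but U14 is never established.
T23: reached.
Reached: W7, R39, Q25, Q24, and T23 — 5 of the 6.

5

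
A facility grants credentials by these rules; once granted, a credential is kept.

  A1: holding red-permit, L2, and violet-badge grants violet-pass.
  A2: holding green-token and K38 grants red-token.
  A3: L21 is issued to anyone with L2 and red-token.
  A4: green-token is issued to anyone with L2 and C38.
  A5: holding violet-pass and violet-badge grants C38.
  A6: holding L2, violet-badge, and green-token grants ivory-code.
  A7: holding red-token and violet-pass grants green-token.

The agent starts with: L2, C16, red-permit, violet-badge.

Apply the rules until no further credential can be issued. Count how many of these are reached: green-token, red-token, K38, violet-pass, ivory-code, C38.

4

Holding red-permit, L2, and violet-badge grants violet-pass (A1).
Holding violet-pass and violet-badge grants C38 (A5).
Holding L2 and C38 grants green-token (A4).
Holding L2, violet-badge, and green-token grants ivory-code (A6).
green-token: reached.
red-token would need green-token and K38 (A2), but K38 is never granted.
No rule produces K38, and it is not given.
violet-pass: reached.
ivory-code: reached.
C38: reached.
Reached: green-token, violet-pass, ivory-code, and C38 — 4 of the 6.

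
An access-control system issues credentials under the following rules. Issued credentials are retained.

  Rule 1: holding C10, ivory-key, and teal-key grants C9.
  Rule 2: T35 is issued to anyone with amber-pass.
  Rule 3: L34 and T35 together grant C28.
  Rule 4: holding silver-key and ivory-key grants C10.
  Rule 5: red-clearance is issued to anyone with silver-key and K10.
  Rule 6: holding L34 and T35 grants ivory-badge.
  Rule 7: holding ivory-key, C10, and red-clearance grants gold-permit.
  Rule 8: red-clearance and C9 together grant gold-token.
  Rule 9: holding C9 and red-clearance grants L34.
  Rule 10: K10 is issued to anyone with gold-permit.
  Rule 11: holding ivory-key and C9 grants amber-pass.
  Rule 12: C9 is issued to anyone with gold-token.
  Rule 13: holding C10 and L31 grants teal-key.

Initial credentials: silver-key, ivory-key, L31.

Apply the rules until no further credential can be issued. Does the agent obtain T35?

Holding silver-key and ivory-key grants C10 (Rule 4).
Holding C10 and L31 grants teal-key (Rule 13).
Holding C10, ivory-key, and teal-key grants C9 (Rule 1).
Holding ivory-key and C9 grants amber-pass (Rule 11).
Holding amber-pass grants T35 (Rule 2).

Yes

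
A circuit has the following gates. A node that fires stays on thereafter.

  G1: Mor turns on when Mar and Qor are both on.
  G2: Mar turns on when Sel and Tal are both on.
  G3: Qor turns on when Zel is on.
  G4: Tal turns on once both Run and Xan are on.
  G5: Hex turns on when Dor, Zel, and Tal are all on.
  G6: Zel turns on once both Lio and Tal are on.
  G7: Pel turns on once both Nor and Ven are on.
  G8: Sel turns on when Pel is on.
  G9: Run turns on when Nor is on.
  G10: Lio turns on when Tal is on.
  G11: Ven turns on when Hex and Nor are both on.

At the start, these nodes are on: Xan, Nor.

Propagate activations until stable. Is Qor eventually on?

Yes

Nor is on, so Run turns on (G9).
G4: Run and Xan on → Tal on.
Tal is on, so Lio turns on (G10).
G6: Lio and Tal on → Zel on.
G3: Zel on → Qor on.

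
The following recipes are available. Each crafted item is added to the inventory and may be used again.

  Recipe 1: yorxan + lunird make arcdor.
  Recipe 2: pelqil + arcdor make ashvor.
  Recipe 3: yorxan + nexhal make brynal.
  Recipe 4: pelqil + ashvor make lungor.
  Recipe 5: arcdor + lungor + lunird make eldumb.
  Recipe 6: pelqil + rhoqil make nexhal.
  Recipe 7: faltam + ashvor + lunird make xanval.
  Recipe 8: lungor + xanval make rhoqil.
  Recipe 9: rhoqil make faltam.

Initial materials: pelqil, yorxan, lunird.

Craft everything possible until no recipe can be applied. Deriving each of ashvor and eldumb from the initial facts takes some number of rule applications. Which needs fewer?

ashvor

ashvor: yorxan + lunird → arcdor (Recipe 1). pelqil + arcdor → ashvor (Recipe 2). [2 rule applications]
eldumb: yorxan + lunird → arcdor (Recipe 1). pelqil + arcdor → ashvor (Recipe 2). pelqil + ashvor → lungor (Recipe 4). arcdor + lungor + lunird → eldumb (Recipe 5). [4 rule applications]
ashvor needs fewer.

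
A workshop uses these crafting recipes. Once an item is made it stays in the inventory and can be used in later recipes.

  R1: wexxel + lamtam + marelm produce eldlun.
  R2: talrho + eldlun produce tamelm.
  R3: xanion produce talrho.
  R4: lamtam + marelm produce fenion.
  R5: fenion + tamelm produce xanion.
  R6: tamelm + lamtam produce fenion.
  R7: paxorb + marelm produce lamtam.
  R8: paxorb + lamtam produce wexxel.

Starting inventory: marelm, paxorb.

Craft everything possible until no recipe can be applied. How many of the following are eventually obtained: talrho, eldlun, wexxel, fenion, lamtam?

4

paxorb + marelm → lamtam (R7).
Using R4, lamtam and marelm make fenion.
paxorb + lamtam → wexxel (R8).
wexxel + lamtam + marelm → eldlun (R1).
talrho would need xanion (R3), but xanion is never obtained.
eldlun: reached.
wexxel: reached.
fenion: reached.
lamtam: reached.
Reached: eldlun, wexxel, fenion, and lamtam — 4 of the 5.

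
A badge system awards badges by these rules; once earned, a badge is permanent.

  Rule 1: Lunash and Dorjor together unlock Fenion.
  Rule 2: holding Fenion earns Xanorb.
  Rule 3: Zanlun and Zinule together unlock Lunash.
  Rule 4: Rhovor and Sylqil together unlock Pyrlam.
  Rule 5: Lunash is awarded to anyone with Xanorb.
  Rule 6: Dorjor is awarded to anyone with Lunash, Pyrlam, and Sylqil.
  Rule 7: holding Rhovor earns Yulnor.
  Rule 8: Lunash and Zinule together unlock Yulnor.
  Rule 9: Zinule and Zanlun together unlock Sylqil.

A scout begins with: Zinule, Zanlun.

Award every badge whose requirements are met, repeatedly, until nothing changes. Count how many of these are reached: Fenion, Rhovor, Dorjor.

0

Fenion would need Lunash and Dorjor (Rule 1), but Dorjor is never earned.
No rule produces Rhovor, and it is not given.
Dorjor would need Lunash, Pyrlam, and Sylqil (Rule 6), but Pyrlam is never earned.
None of the 3 are reached.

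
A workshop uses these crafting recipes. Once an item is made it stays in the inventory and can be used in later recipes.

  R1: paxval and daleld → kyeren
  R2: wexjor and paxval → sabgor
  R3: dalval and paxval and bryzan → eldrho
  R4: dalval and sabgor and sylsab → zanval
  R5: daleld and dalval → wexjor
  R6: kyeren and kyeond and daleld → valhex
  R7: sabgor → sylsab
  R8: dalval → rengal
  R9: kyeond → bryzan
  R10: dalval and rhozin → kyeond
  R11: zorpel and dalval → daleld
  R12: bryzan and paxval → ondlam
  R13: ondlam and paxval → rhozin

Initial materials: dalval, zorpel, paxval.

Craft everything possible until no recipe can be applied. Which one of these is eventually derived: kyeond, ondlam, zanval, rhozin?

zanval

Using R11, zorpel and dalval make daleld.
Using R5, daleld and dalval make wexjor.
wexjor and paxval → sabgor (R2).
sabgor → sylsab (R7).
Using R4, dalval, sabgor, and sylsab make zanval.
rhozin would need ondlam and paxval (R13), but ondlam is never obtained. ondlam would need bryzan and paxval (R12), but bryzan is never obtained. kyeond would need dalval and rhozin (R10), but rhozin is never obtained.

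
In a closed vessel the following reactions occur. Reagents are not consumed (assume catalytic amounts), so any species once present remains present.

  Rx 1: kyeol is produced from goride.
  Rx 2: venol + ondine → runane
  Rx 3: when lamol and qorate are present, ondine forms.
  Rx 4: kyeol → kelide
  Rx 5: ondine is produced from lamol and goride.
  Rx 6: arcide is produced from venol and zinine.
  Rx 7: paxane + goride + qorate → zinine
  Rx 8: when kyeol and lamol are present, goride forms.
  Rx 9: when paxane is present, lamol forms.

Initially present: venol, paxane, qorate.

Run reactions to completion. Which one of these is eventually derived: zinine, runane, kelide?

runane

paxane present → lamol forms (Rx 9).
lamol and qorate present → ondine forms (Rx 3).
venol and ondine present → runane forms (Rx 2).
zinine would need paxane, goride, and qorate (Rx 7), but goride never forms. kelide would need kyeol (Rx 4), but kyeol never forms.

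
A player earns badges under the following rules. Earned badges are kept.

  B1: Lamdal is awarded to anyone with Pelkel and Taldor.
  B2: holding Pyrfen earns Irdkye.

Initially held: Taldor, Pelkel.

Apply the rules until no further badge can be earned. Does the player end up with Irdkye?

Irdkye would need Pyrfen (B2), but Pyrfen is never earned.

No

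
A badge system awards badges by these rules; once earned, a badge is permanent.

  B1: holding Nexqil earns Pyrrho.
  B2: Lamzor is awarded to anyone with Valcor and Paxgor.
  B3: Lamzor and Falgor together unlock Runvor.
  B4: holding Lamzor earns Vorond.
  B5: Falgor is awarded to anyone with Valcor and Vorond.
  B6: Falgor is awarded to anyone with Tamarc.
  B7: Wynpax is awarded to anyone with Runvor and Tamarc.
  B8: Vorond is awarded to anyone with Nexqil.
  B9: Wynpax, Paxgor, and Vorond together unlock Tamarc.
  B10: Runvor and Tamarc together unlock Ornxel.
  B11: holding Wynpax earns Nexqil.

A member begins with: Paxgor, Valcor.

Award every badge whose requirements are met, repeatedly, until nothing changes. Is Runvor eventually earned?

With Valcor and Paxgor, Lamzor is earned (B2).
With Lamzor, Vorond is earned (B4).
With Valcor and Vorond, Falgor is earned (B5).
With Lamzor and Falgor, Runvor is earned (B3).

Yes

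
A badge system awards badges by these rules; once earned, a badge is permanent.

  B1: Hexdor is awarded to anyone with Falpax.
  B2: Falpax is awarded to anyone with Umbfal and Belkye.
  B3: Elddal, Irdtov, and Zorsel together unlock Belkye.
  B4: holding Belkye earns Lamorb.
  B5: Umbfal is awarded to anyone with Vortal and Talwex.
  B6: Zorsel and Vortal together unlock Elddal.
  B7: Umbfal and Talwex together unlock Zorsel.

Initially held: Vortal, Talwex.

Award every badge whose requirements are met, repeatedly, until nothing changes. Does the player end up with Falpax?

Falpax would need Umbfal and Belkye (B2), but Belkye is never earned.

No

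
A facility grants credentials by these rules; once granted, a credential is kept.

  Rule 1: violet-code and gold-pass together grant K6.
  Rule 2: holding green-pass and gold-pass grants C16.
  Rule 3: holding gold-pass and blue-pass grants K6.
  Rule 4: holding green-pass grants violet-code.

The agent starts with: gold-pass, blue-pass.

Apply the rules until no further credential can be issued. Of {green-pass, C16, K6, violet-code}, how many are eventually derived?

Holding gold-pass and blue-pass grants K6 (Rule 3).
No rule produces green-pass, and it is not given.
C16 would need green-pass and gold-pass (Rule 2), but green-pass is never granted.
K6: reached.
violet-code would need green-pass (Rule 4), but green-pass is never granted.
Reached: K6 — 1 of the 4.

1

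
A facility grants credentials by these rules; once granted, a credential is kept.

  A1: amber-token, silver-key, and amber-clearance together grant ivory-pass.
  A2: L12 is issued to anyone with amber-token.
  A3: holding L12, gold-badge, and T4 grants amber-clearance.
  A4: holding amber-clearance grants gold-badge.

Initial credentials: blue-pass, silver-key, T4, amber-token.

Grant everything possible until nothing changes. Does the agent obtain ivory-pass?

ivory-pass would need amber-token, silver-key, and amber-clearance (A1), but amber-clearance is never granted.

No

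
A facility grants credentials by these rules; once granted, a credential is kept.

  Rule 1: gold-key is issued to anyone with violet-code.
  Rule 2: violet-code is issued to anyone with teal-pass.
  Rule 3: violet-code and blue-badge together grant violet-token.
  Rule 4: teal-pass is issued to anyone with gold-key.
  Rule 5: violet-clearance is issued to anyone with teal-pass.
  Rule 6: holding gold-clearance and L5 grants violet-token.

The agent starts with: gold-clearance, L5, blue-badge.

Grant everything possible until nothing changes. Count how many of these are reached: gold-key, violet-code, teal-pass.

gold-key would need violet-code (Rule 1), but violet-code is never granted.
violet-code would need teal-pass (Rule 2), but teal-pass is never granted.
teal-pass would need gold-key (Rule 4), but gold-key is never granted.
None of the 3 are reached.

0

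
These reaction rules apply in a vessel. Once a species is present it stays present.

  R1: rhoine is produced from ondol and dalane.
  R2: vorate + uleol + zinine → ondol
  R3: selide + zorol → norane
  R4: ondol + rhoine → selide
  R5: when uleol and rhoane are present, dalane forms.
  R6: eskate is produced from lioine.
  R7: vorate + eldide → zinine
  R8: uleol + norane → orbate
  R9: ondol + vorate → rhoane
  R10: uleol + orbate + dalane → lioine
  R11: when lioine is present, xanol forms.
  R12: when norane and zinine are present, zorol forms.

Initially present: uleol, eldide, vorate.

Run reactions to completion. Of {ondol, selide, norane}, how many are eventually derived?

vorate and eldide present → zinine forms (R7).
vorate, uleol, and zinine present → ondol forms (R2).
ondol and vorate present → rhoane forms (R9).
uleol and rhoane present → dalane forms (R5).
ondol and dalane present → rhoine forms (R1).
ondol and rhoine present → selide forms (R4).
ondol: reached.
selide: reached.
norane would need selide and zorol (R3), but zorol never forms.
Reached: ondol and selide — 2 of the 3.

2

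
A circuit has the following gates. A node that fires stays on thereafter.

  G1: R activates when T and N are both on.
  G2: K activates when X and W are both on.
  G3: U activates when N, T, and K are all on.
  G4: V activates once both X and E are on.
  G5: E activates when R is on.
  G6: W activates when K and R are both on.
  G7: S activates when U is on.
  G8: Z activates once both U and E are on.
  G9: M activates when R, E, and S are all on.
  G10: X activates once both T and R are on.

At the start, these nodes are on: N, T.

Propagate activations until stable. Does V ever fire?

G1: T and N on → R on.
G5: R on → E on.
G10: T and R on → X on.
G4: X and E on → V on.

Yes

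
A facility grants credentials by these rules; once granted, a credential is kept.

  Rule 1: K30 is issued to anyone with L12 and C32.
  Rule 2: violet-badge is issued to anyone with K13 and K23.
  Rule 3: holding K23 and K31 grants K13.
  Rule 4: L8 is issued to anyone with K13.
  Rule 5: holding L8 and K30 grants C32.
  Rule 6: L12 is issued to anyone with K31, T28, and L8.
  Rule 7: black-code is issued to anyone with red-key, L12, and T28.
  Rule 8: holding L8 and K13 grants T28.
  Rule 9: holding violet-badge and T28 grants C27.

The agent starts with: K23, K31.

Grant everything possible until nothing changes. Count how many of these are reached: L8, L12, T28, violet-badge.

4

Holding K23 and K31 grants K13 (Rule 3).
Holding K13 and K23 grants violet-badge (Rule 2).
Holding K13 grants L8 (Rule 4).
Holding L8 and K13 grants T28 (Rule 8).
Holding K31, T28, and L8 grants L12 (Rule 6).
L8: reached.
L12: reached.
T28: reached.
violet-badge: reached.
All 4 are reached.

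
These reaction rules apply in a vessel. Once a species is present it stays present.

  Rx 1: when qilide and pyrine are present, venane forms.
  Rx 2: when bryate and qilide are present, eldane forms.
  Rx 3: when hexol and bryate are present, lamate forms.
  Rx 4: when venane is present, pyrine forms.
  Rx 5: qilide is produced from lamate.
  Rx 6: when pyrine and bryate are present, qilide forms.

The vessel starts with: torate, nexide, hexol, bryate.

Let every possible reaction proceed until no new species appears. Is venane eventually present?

venane would need qilide and pyrine (Rx 1), but pyrine never forms.

No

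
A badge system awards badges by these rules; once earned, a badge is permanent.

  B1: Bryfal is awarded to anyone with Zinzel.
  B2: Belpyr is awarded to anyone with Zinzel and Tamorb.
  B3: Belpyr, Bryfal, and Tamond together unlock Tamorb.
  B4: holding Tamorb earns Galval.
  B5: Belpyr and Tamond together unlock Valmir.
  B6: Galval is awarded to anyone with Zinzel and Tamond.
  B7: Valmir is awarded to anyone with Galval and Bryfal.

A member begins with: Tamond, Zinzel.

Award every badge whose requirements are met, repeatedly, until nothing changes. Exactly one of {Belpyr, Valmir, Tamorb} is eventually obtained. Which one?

Valmir

With Zinzel and Tamond, Galval is earned (B6).
With Zinzel, Bryfal is earned (B1).
With Galval and Bryfal, Valmir is earned (B7).
Belpyr would need Zinzel and Tamorb (B2), but Tamorb is never earned. Tamorb would need Belpyr, Bryfal, and Tamond (B3), but Belpyr is never earned.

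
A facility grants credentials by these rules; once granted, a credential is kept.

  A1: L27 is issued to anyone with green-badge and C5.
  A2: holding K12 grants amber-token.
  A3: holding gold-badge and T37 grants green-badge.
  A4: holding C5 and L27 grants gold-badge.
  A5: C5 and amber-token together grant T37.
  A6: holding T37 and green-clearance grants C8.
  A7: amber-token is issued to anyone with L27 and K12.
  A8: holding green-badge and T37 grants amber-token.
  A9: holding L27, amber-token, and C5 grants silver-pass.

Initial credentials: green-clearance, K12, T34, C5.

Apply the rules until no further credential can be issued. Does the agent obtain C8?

Holding K12 grants amber-token (A2).
Holding C5 and amber-token grants T37 (A5).
Holding T37 and green-clearance grants C8 (A6).

Yes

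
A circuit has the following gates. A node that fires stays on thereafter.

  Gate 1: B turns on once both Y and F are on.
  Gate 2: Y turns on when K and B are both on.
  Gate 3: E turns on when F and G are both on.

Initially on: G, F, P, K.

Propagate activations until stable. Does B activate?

No

B would need Y and F (Gate 1), but Y never turns on.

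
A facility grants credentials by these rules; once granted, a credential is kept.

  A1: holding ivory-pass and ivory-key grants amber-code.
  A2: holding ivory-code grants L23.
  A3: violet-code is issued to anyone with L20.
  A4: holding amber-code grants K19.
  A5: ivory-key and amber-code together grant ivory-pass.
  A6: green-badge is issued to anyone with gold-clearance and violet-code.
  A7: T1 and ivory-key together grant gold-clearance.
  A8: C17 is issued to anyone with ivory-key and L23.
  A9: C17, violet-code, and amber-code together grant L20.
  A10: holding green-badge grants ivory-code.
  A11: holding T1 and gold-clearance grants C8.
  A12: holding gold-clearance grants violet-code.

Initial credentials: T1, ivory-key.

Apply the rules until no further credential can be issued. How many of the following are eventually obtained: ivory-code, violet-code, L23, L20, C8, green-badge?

5

Holding T1 and ivory-key grants gold-clearance (A7).
Holding T1 and gold-clearance grants C8 (A11).
Holding gold-clearance grants violet-code (A12).
Holding gold-clearance and violet-code grants green-badge (A6).
Holding green-badge grants ivory-code (A10).
Holding ivory-code grants L23 (A2).
ivory-code: reached.
violet-code: reached.
L23: reached.
L20 would need C17, violet-code, and amber-code (A9), but amber-code is never granted.
C8: reached.
green-badge: reached.
Reached: ivory-code, violet-code, L23, C8, and green-badge — 5 of the 6.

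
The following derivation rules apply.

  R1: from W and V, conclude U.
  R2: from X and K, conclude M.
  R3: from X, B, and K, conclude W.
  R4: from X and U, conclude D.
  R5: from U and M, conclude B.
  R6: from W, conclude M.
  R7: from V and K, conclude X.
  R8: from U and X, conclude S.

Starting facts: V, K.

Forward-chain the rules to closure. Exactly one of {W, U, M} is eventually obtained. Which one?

M

V and K hold, so X follows (R7).
X and K hold, so M follows (R2).
U would need W and V (R1), but W is never established. W would need X, B, and K (R3), but B is never established.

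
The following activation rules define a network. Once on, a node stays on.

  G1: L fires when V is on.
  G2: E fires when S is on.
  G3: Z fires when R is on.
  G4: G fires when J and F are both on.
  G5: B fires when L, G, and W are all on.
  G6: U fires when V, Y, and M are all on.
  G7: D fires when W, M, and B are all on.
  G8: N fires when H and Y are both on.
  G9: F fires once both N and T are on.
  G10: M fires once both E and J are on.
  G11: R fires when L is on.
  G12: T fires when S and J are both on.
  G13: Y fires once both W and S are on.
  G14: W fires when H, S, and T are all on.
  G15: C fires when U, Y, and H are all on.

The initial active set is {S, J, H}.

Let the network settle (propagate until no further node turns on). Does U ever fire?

No

U would need V, Y, and M (G6), but V never turns on.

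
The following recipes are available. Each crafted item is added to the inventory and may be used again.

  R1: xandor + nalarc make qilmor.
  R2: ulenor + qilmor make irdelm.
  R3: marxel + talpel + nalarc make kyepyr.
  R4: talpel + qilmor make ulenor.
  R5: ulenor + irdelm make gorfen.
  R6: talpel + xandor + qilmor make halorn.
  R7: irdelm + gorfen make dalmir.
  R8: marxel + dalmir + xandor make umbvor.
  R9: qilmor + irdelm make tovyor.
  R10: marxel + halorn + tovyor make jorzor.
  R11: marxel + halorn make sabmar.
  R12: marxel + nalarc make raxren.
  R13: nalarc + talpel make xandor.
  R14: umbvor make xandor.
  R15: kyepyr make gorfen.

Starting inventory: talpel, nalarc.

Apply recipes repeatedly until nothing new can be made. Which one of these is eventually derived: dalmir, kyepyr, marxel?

nalarc + talpel → xandor (R13).
xandor + nalarc → qilmor (R1).
Using R4, talpel and qilmor make ulenor.
ulenor + qilmor → irdelm (R2).
ulenor + irdelm → gorfen (R5).
irdelm + gorfen → dalmir (R7).
kyepyr would need marxel, talpel, and nalarc (R3), but marxel is never obtained. No rule produces marxel, and it is not given.

dalmir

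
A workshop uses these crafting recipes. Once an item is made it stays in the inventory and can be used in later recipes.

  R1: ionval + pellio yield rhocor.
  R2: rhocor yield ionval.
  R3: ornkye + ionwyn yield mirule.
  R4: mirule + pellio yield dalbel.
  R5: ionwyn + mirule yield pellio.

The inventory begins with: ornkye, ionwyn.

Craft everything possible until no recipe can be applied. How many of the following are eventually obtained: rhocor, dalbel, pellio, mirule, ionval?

ornkye + ionwyn → mirule (R3).
Using R5, ionwyn and mirule make pellio.
Using R4, mirule and pellio make dalbel.
rhocor would need ionval and pellio (R1), but ionval is never obtained.
dalbel: reached.
pellio: reached.
mirule: reached.
ionval would need rhocor (R2), but rhocor is never obtained.
Reached: dalbel, pellio, and mirule — 3 of the 5.

3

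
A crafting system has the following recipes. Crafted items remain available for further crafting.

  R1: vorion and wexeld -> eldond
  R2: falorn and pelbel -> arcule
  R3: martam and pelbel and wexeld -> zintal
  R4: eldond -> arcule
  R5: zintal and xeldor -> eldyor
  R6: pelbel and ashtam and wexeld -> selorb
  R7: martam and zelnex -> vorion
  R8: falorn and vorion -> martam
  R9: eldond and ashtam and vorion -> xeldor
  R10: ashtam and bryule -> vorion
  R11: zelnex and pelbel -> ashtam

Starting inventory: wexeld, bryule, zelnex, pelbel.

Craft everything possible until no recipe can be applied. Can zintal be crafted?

zintal would need martam, pelbel, and wexeld (R3), but martam is never obtained.

No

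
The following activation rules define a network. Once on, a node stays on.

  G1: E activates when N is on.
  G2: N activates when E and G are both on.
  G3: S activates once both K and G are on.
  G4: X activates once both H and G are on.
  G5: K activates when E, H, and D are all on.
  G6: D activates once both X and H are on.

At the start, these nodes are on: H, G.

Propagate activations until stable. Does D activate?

Yes

H and G are on, so X activates (G4).
X and H are on, so D activates (G6).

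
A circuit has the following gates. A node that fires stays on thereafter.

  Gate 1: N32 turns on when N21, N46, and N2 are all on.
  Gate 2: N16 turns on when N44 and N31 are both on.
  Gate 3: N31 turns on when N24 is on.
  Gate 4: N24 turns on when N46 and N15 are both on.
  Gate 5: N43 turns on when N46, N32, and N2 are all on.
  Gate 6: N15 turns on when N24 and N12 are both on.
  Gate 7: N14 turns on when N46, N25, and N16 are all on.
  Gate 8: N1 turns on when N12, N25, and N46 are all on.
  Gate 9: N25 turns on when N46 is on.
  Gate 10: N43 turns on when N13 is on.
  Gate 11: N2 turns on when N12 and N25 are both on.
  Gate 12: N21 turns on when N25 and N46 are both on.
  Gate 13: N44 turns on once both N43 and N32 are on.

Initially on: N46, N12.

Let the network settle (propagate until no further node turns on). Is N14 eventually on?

N14 would need N46, N25, and N16 (Gate 7), but N16 never turns on.

No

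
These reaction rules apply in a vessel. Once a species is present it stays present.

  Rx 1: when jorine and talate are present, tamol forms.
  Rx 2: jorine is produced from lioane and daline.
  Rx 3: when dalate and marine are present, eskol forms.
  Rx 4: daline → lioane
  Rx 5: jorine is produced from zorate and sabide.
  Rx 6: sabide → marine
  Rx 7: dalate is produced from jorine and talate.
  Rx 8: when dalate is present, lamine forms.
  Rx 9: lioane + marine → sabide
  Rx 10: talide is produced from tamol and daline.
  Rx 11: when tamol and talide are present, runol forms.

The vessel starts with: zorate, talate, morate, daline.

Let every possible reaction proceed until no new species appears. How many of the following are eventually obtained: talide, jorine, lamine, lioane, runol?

daline present → lioane forms (Rx 4).
lioane and daline present → jorine forms (Rx 2).
jorine and talate present → dalate forms (Rx 7).
jorine and talate present → tamol forms (Rx 1).
tamol and daline present → talide forms (Rx 10).
dalate present → lamine forms (Rx 8).
tamol and talide present → runol forms (Rx 11).
talide: reached.
jorine: reached.
lamine: reached.
lioane: reached.
runol: reached.
All 5 are reached.

5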